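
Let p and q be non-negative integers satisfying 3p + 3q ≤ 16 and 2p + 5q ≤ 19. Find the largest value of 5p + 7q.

31

(p,q)=(2,3) is feasible, giving 31.
(p,q)=(3,2) is feasible, giving 29.
Maximum is 31 at (p,q)=(2,3).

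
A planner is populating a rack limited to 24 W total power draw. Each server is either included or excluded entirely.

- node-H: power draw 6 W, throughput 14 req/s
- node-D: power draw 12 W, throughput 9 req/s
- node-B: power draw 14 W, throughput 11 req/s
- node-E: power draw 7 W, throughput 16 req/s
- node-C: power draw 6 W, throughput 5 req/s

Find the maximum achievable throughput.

35

Take node-H, node-E, and node-C: power draw 6 + 7 + 6 = 19 ≤ 24, throughput 14 + 16 + 5 = 35.
No other feasible combination does better.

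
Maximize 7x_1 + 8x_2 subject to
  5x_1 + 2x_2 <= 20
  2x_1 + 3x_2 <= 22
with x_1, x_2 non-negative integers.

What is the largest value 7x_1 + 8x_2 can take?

56

Relaxing integrality, the LP optimum is 61.09 at (x_1,x_2) = (1.45, 6.36), which is not an integer point.
(x_1,x_2)=(0,7): 5·0+2·7=14≤20, 2·0+3·7=21≤22, objective 56.
(x_1,x_2)=(1,6): 5·1+2·6=17≤20, 2·1+3·6=20≤22, objective 55.
No feasible integer point exceeds 56.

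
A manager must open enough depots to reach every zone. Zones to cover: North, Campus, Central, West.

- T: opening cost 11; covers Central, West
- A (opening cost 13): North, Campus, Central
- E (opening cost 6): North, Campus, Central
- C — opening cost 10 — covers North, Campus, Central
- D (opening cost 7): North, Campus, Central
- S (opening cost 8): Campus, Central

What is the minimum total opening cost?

17

Choose T and E: together they cover North, Campus, Central, West — every zone.
Total opening cost: 11 + 6 = 17.
No cover costs less than 17.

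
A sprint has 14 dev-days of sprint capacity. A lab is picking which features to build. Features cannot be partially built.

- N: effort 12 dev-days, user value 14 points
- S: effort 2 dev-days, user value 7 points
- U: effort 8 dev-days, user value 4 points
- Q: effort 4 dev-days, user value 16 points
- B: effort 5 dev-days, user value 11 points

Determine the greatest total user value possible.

34

Take S, Q, and B: effort 2 + 4 + 5 = 11 ≤ 14, user value 7 + 16 + 11 = 34.
No other feasible combination does better.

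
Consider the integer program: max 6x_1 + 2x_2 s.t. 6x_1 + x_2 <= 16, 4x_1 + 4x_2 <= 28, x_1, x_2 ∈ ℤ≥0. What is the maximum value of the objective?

20

Relaxing integrality, the LP optimum is 21.20 at (x_1,x_2) = (1.8, 5.2), which is not an integer point.
(x_1,x_2)=(2,4): 6·2+1·4=16≤16, 4·2+4·4=24≤28, objective 20.
(x_1,x_2)=(2,3): 6·2+1·3=15≤16, 4·2+4·3=20≤28, objective 18.
(x_1,x_2)=(1,6): 6·1+1·6=12≤16, 4·1+4·6=28≤28, objective 18.
The best lattice point is (2,4), giving 20.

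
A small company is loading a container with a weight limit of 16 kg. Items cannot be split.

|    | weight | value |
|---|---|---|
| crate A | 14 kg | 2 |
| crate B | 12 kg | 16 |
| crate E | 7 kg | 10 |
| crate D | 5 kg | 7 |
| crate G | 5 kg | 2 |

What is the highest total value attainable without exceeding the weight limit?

Allowing fractional choices, the relaxed optimum would be about 22.3, but items are indivisible.
crate B: weight 12 ≤ 16, value 16.
crate E + crate D: weight 7 + 5 = 12 ≤ 16, value 10 + 7 = 17.
crate E + crate G: weight 7 + 5 = 12 ≤ 16, value 10 + 2 = 12.
Best is crate E and crate D with total value 17.

17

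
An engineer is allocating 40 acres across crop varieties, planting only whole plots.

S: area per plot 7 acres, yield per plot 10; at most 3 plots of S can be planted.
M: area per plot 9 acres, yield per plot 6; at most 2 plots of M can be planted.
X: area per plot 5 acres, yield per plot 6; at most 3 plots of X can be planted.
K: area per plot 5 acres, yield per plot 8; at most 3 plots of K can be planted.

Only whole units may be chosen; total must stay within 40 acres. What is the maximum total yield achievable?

2×S, 3×X, and 2×K: area 39 ≤ 40, yield 2·10 + 3·6 + 2·8 = 54.
2×S, 2×X, and 3×K: area 39 ≤ 40, yield 2·10 + 2·6 + 3·8 = 56.
Best is 56.

56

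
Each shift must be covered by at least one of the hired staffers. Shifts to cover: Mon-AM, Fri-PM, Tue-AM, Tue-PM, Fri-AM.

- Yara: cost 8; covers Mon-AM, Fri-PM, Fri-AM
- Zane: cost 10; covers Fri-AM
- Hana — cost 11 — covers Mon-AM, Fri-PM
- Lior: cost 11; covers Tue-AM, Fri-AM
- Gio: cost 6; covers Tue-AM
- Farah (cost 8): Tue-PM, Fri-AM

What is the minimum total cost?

Choose Yara, Gio, and Farah: together they cover Mon-AM, Fri-PM, Tue-AM, Tue-PM, Fri-AM — every shift.
Total cost: 8 + 6 + 8 = 22.
No cover costs less than 22.

22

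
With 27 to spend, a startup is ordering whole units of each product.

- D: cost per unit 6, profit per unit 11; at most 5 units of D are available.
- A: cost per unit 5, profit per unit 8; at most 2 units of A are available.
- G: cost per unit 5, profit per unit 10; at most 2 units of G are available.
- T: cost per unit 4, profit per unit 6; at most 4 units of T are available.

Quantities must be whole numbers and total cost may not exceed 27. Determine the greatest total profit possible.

2×D, 1×A, and 2×G: cost 27 ≤ 27, profit 2·11 + 1·8 + 2·10 = 50.
3×D, 1×G, and 1×T: cost 27 ≤ 27, profit 3·11 + 1·10 + 1·6 = 49.
Best is 50.

50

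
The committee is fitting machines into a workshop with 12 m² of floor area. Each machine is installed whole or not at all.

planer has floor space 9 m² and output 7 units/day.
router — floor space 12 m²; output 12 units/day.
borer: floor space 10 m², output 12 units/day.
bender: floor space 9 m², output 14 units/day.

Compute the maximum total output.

This is a 0-1 knapsack instance.
Take bender: floor space 9 ≤ 12, output 14.
No other feasible combination does better.

14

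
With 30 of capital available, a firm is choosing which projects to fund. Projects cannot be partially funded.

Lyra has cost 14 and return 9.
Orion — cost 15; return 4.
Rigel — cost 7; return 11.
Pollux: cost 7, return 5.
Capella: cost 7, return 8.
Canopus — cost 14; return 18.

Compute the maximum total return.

This is a 0-1 knapsack instance.
Rigel + Pollux + Canopus: cost 7 + 7 + 14 = 28 ≤ 30, return 11 + 5 + 18 = 34.
Pollux + Capella + Canopus: cost 7 + 7 + 14 = 28 ≤ 30, return 5 + 8 + 18 = 31.
Rigel + Capella + Canopus: cost 7 + 7 + 14 = 28 ≤ 30, return 11 + 8 + 18 = 37.
Best is Rigel, Capella, and Canopus with total return 37.

37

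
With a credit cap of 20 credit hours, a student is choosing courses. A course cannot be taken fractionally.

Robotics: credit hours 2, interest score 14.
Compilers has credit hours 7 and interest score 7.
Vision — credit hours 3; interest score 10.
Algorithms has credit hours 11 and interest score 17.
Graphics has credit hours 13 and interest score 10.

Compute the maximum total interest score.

This is a 0-1 knapsack instance.
Take Robotics, Vision, and Algorithms: credit hours 2 + 3 + 11 = 16 ≤ 20, interest score 14 + 10 + 17 = 41.
No other feasible combination does better.

41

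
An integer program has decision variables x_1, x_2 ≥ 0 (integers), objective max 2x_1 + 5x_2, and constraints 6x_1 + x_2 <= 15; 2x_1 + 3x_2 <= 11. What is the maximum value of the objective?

17

Relaxing integrality, the LP optimum is 18.33 at (x_1,x_2) = (0, 3.67), which is not an integer point.
(x_1,x_2)=(1,3): 6·1+1·3=9≤15, 2·1+3·3=11≤11, objective 17.
(x_1,x_2)=(0,3): 6·0+1·3=3≤15, 2·0+3·3=9≤11, objective 15.
The best lattice point is (1,3), giving 17.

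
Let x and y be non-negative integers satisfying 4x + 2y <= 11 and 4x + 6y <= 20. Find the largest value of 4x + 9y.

27

(x,y)=(0,3): 4·0+2·3=6≤11, 4·0+6·3=18≤20, objective 27.
(x,y)=(1,2): 4·1+2·2=8≤11, 4·1+6·2=16≤20, objective 22.
(x,y)=(0,2): 4·0+2·2=4≤11, 4·0+6·2=12≤20, objective 18.
No feasible integer point exceeds 27.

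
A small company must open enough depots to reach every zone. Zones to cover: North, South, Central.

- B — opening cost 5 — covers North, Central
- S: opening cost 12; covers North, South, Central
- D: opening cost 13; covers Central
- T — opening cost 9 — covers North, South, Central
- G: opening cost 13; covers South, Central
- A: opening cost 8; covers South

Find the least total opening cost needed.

9

T alone covers North, South, Central — every zone.
Total opening cost: 9.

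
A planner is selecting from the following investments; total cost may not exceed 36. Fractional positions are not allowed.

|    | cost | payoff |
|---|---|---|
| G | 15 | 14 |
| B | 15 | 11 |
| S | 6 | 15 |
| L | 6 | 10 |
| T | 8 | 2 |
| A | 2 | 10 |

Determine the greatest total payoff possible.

49

Take G, S, L, and A: cost 15 + 6 + 6 + 2 = 29 ≤ 36, payoff 14 + 15 + 10 + 10 = 49.
No other feasible combination does better.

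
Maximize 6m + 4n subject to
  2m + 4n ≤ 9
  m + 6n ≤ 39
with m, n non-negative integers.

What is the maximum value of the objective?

The continuous relaxation peaks at (4.5, 0) with value 27.00; rounding to a feasible lattice point costs some objective.
(m,n)=(4,0): 2·4+4·0=8≤9, 1·4+6·0=4≤39, objective 24.
(m,n)=(3,0): 2·3+4·0=6≤9, 1·3+6·0=3≤39, objective 18.
The best lattice point is (4,0), giving 24.

24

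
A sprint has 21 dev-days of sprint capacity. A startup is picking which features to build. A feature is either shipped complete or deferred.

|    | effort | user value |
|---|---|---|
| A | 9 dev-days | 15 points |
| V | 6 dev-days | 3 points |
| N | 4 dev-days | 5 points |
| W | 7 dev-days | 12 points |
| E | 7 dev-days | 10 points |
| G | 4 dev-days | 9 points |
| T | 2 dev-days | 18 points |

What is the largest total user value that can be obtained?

Treat it as a binary knapsack problem.
Allowing fractional choices, the relaxed optimum would be about 52.3, but features are indivisible.
W + E + G + T: effort 7 + 7 + 4 + 2 = 20 ≤ 21, user value 12 + 10 + 9 + 18 = 49.
A + N + G + T: effort 9 + 4 + 4 + 2 = 19 ≤ 21, user value 15 + 5 + 9 + 18 = 47.
Best is W, E, G, and T with total user value 49.

49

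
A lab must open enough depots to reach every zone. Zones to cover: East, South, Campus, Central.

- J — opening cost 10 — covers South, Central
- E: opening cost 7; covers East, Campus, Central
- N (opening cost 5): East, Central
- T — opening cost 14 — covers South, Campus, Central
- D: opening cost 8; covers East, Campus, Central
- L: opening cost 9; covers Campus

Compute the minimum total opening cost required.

17

Choose J and E: together they cover East, South, Campus, Central — every zone.
Total opening cost: 10 + 7 = 17.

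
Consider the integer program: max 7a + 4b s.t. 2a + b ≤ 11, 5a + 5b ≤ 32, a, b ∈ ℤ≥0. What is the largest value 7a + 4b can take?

39

(a,b)=(5,1) is feasible, giving 39.
(a,b)=(4,2) is feasible, giving 36.
(a,b)=(5,0) is feasible, giving 35.
(a,b)=(4,1) is feasible, giving 32.
No feasible integer point exceeds 39.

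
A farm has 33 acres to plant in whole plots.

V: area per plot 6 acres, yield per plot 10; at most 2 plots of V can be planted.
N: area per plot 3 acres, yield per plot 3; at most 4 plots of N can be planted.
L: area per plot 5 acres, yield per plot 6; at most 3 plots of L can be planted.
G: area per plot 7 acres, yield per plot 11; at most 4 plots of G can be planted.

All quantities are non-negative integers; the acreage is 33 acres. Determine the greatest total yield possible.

53

Take 2×V and 3×G: area 33 ≤ 33, yield 2·10 + 3·11 = 53.
V has the best ratio (10/6) and is taken to its limit of 2; remaining capacity is filled optimally with the others.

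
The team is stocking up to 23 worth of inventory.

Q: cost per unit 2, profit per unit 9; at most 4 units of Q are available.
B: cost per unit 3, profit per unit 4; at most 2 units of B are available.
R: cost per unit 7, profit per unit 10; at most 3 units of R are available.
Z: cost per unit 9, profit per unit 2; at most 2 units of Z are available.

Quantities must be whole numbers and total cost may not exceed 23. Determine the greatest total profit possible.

This is a bounded integer knapsack.
4×Q, 2×B, and 1×R: cost 21 ≤ 23, profit 4·9 + 2·4 + 1·10 = 54.
4×Q and 2×R: cost 22 ≤ 23, profit 4·9 + 2·10 = 56.
Best is 56.

56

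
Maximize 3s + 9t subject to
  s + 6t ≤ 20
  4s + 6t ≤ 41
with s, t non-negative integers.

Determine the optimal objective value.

(s,t)=(7,2): 1·7+6·2=19≤20, 4·7+6·2=40≤41, objective 39.
(s,t)=(6,2): 1·6+6·2=18≤20, 4·6+6·2=36≤41, objective 36.
(s,t)=(8,1): 1·8+6·1=14≤20, 4·8+6·1=38≤41, objective 33.
No feasible integer point exceeds 39.

39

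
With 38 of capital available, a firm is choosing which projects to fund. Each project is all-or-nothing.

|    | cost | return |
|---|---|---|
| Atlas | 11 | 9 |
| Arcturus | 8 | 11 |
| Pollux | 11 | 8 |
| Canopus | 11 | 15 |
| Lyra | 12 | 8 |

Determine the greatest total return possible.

35

This is a 0-1 knapsack instance.
Allowing fractional choices, the relaxed optimum would be about 40.8, but projects are indivisible.
Arcturus + Canopus + Lyra: cost 8 + 11 + 12 = 31 ≤ 38, return 11 + 15 + 8 = 34.
Arcturus + Pollux + Canopus: cost 8 + 11 + 11 = 30 ≤ 38, return 11 + 8 + 15 = 34.
Atlas + Arcturus + Canopus: cost 11 + 8 + 11 = 30 ≤ 38, return 9 + 11 + 15 = 35.
Best is Atlas, Arcturus, and Canopus with total return 35.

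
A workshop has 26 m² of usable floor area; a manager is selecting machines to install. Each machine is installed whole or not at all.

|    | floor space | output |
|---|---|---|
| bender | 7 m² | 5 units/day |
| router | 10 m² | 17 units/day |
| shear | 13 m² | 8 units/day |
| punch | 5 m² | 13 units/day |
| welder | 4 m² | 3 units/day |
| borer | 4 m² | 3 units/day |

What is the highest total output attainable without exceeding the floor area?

38

Allowing fractional choices, the relaxed optimum would be about 38.1, but machines are indivisible.
router + punch + welder + borer: floor space 10 + 5 + 4 + 4 = 23 ≤ 26, output 17 + 13 + 3 + 3 = 36.
bender + router + punch + welder: floor space 7 + 10 + 5 + 4 = 26 ≤ 26, output 5 + 17 + 13 + 3 = 38.
bender + router + punch + borer: floor space 7 + 10 + 5 + 4 = 26 ≤ 26, output 5 + 17 + 13 + 3 = 38.
The maximum output is 38; one optimal choice is bender, router, punch, and welder.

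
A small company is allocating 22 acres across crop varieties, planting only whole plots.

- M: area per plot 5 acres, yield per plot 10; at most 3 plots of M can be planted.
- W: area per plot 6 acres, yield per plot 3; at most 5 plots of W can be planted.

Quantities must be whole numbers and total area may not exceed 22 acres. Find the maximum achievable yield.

This is a bounded integer knapsack.
Take 3×M and 1×W: area 21 ≤ 22, yield 3·10 + 1·3 = 33.
M has the best ratio (10/5) and is taken to its limit of 3; remaining capacity is filled optimally with the others.

33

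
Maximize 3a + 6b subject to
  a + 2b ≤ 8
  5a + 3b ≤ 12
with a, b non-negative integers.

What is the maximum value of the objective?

(a,b)=(0,4): 1·0+2·4=8≤8, 5·0+3·4=12≤12, objective 24.
(a,b)=(0,3): 1·0+2·3=6≤8, 5·0+3·3=9≤12, objective 18.
Maximum is 24 at (a,b)=(0,4).

24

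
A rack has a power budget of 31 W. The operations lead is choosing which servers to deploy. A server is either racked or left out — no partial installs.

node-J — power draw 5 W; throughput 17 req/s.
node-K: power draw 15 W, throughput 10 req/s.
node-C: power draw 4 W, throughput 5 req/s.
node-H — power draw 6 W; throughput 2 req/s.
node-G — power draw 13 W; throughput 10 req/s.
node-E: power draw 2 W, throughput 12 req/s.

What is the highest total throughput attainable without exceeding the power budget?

46

node-J + node-C + node-G + node-E: power draw 5 + 4 + 13 + 2 = 24 ≤ 31, throughput 17 + 5 + 10 + 12 = 44.
node-J + node-C + node-H + node-G + node-E: power draw 5 + 4 + 6 + 13 + 2 = 30 ≤ 31, throughput 17 + 5 + 2 + 10 + 12 = 46.
Best is node-J, node-C, node-H, node-G, and node-E with total throughput 46.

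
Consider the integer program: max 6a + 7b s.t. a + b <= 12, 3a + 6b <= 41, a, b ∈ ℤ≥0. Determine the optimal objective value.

73

(a,b)=(11,1) is feasible, giving 73.
(a,b)=(12,0) is feasible, giving 72.
(a,b)=(9,2) is feasible, giving 68.
The best lattice point is (11,1), giving 73.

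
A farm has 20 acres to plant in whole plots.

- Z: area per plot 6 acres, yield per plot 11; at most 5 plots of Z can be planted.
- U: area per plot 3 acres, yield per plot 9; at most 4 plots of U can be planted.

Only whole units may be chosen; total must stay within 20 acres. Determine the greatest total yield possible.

47

U has the best ratio (9/3); taking only U gives at most 4×9 = 36 (stopped by the supply cap of 4).
Mixing does better — 1×Z and 4×U: area 18 ≤ 20, yield 1·11 + 4·9 = 47.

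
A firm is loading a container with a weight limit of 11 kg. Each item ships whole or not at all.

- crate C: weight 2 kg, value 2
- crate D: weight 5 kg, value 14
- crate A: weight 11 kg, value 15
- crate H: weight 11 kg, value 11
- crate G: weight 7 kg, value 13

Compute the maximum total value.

16

crate C + crate D: weight 2 + 5 = 7 ≤ 11, value 2 + 14 = 16.
crate C + crate G: weight 2 + 7 = 9 ≤ 11, value 2 + 13 = 15.
crate A: weight 11 ≤ 11, value 15.
Best is crate C and crate D with total value 16.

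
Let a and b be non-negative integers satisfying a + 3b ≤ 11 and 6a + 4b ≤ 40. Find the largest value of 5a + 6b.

Relaxing integrality, the LP optimum is 38.29 at (a,b) = (5.43, 1.86), which is not an integer point.
(a,b)=(5,2): 1·5+3·2=11≤11, 6·5+4·2=38≤40, objective 37.
(a,b)=(6,1): 1·6+3·1=9≤11, 6·6+4·1=40≤40, objective 36.
(a,b)=(4,2): 1·4+3·2=10≤11, 6·4+4·2=32≤40, objective 32.
Maximum is 37 at (a,b)=(5,2).

37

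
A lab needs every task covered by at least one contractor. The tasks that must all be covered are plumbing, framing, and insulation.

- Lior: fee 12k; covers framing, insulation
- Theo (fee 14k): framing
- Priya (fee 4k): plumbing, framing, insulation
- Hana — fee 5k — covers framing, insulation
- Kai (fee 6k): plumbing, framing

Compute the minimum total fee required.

4

Priya alone covers plumbing, framing, insulation — every task.
Total fee: 4.
No cover costs less than 4.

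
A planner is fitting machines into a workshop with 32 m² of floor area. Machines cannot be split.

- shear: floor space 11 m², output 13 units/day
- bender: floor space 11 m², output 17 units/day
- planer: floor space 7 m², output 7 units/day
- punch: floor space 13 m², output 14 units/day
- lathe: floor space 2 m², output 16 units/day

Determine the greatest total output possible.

Take shear, bender, planer, and lathe: floor space 11 + 11 + 7 + 2 = 31 ≤ 32, output 13 + 17 + 7 + 16 = 53.
No other feasible combination does better.

53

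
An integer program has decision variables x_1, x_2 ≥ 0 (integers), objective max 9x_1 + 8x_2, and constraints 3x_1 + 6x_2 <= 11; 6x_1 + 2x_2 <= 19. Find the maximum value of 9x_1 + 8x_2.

27

(x_1,x_2)=(3,0): 3·3+6·0=9≤11, 6·3+2·0=18≤19, objective 27.
(x_1,x_2)=(2,0): 3·2+6·0=6≤11, 6·2+2·0=12≤19, objective 18.
No feasible integer point exceeds 27.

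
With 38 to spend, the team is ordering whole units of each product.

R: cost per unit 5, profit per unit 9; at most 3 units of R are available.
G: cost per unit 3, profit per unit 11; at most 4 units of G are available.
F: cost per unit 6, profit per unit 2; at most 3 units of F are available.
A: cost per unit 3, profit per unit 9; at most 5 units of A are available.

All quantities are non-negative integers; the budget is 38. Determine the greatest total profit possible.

107

G has the best ratio (11/3); taking only G gives at most 4×11 = 44 (stopped by the supply cap of 4).
Mixing does better — 2×R, 4×G, and 5×A: cost 37 ≤ 38, profit 2·9 + 4·11 + 5·9 = 107.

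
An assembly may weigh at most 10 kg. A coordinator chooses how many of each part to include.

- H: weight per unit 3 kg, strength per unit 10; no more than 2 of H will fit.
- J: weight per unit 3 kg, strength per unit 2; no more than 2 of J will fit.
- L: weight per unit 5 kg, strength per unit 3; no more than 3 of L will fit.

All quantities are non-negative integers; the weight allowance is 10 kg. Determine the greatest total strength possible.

22

Take 2×H and 1×J: weight 9 ≤ 10, strength 2·10 + 1·2 = 22.
H has the best ratio (10/3) and is taken to its limit of 2; remaining capacity is filled optimally with the others.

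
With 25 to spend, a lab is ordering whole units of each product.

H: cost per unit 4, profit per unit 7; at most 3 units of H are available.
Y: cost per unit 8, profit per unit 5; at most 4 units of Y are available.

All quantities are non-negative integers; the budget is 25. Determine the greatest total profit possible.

26

H has the best ratio (7/4); taking only H gives at most 3×7 = 21 (stopped by the supply cap of 3).
Mixing does better — 3×H and 1×Y: cost 20 ≤ 25, profit 3·7 + 1·5 = 26.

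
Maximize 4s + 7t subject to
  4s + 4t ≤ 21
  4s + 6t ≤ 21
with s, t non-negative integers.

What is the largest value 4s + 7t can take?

22

(s,t)=(2,2) is feasible, giving 22.
(s,t)=(0,3) is feasible, giving 21.
(s,t)=(3,1) is feasible, giving 19.
(s,t)=(1,2) is feasible, giving 18.
The best lattice point is (2,2), giving 22.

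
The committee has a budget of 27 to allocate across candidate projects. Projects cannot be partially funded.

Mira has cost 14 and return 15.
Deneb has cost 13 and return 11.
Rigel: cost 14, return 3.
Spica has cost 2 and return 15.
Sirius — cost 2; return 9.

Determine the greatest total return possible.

39

Allowing fractional choices, the relaxed optimum would be about 46.6, but projects are indivisible.
Deneb + Spica + Sirius: cost 13 + 2 + 2 = 17 ≤ 27, return 11 + 15 + 9 = 35.
Mira + Spica + Sirius: cost 14 + 2 + 2 = 18 ≤ 27, return 15 + 15 + 9 = 39.
Best is Mira, Spica, and Sirius with total return 39.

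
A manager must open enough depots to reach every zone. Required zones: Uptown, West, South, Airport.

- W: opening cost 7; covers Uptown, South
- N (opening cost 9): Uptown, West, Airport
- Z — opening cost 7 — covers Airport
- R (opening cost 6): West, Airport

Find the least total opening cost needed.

This is an integer covering problem.
The greedy cost-per-new-zone heuristic would pick N and W for 16, but a cheaper cover exists.
Choose W and R: together they cover Uptown, West, South, Airport — every zone.
Total opening cost: 7 + 6 = 13.
No cover costs less than 13.

13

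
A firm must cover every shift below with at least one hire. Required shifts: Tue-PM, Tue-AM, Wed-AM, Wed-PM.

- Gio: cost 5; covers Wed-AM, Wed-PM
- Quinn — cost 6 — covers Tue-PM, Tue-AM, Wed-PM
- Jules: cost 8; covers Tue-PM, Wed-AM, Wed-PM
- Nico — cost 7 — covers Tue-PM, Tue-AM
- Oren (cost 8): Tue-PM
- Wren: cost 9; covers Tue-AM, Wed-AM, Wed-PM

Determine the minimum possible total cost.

11

This is an integer covering problem.
Choose Gio and Quinn: together they cover Tue-PM, Tue-AM, Wed-AM, Wed-PM — every shift.
Total cost: 5 + 6 = 11.
No cover costs less than 11.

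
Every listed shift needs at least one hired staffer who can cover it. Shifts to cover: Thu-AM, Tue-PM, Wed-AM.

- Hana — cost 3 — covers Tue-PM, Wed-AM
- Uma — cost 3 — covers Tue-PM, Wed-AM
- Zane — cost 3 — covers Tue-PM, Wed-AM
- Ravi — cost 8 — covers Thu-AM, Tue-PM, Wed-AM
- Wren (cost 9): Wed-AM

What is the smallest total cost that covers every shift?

8

The greedy cost-per-new-shift heuristic would pick Hana and Ravi for 11, but a cheaper cover exists.
Ravi alone covers Thu-AM, Tue-PM, Wed-AM — every shift.
Total cost: 8.
No cover costs less than 8.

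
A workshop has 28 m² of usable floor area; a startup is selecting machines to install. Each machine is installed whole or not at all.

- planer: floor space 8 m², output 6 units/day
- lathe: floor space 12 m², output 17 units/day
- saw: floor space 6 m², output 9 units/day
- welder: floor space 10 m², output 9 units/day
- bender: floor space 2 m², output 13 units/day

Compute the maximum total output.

45

Take planer, lathe, saw, and bender: floor space 8 + 12 + 6 + 2 = 28 ≤ 28, output 6 + 17 + 9 + 13 = 45.
No other feasible combination does better.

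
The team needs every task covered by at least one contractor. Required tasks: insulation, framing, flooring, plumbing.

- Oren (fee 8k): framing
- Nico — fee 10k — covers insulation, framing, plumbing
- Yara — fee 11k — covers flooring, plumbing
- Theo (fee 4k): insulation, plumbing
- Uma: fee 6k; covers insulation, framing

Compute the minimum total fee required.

17

This is a weighted set-cover instance.
The greedy cost-per-new-task heuristic would pick Theo, Uma, and Yara for 21, but a cheaper cover exists.
Choose Yara and Uma: together they cover insulation, framing, flooring, plumbing — every task.
Total fee: 11 + 6 = 17.
No cover costs less than 17.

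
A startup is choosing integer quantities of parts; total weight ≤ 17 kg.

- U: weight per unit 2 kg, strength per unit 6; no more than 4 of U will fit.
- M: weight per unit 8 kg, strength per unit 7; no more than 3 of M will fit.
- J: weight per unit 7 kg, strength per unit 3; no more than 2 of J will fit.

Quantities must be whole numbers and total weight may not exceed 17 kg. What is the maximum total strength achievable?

U has the best ratio (6/2); taking only U gives at most 4×6 = 24 (stopped by the supply cap of 4).
Mixing does better — 4×U and 1×M: weight 16 ≤ 17, strength 4·6 + 1·7 = 31.

31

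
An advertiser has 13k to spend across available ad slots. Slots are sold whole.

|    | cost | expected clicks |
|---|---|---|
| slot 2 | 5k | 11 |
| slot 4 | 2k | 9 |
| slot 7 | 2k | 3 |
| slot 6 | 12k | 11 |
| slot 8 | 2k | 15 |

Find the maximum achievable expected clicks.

slot 2 + slot 4 + slot 7 + slot 8: cost 5 + 2 + 2 + 2 = 11 ≤ 13, expected clicks 11 + 9 + 3 + 15 = 38.
slot 2 + slot 4 + slot 8: cost 5 + 2 + 2 = 9 ≤ 13, expected clicks 11 + 9 + 15 = 35.
Best is slot 2, slot 4, slot 7, and slot 8 with total expected clicks 38.

38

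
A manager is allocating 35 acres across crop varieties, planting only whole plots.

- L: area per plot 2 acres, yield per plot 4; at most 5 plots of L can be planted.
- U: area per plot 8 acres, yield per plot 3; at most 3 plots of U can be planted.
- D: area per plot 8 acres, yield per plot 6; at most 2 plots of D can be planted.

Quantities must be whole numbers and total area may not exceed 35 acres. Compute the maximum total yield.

35

This is a bounded integer knapsack.
5×L, 1×U, and 2×D: area 34 ≤ 35, yield 5·4 + 1·3 + 2·6 = 35.
5×L and 2×D: area 26 ≤ 35, yield 5·4 + 2·6 = 32.
Best is 35.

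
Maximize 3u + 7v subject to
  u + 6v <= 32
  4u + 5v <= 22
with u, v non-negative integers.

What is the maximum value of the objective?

28

(u,v)=(0,4): 1·0+6·4=24≤32, 4·0+5·4=20≤22, objective 28.
(u,v)=(1,3): 1·1+6·3=19≤32, 4·1+5·3=19≤22, objective 24.
(u,v)=(0,3): 1·0+6·3=18≤32, 4·0+5·3=15≤22, objective 21.
No feasible integer point exceeds 28.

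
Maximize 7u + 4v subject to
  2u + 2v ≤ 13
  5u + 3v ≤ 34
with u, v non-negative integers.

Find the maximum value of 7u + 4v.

42

(u,v)=(6,0) is feasible, giving 42.
(u,v)=(5,1) is feasible, giving 39.
(u,v)=(5,0) is feasible, giving 35.
No feasible integer point exceeds 42.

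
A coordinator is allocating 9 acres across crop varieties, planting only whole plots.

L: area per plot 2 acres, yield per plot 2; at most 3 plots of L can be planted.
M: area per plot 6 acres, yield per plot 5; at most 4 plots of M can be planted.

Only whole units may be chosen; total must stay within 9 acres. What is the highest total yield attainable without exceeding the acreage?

7

Take 1×L and 1×M: area 8 ≤ 9, yield 1·2 + 1·5 = 7.
No other integer combination yields more.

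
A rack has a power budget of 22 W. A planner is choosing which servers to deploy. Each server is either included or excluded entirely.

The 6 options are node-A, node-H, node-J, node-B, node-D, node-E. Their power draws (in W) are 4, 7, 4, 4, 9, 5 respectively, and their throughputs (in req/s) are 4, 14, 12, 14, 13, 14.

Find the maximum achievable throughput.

54

This is a 0-1 knapsack instance.
Allowing fractional choices, the relaxed optimum would be about 56.9, but servers are indivisible.
node-J + node-B + node-D + node-E: power draw 4 + 4 + 9 + 5 = 22 ≤ 22, throughput 12 + 14 + 13 + 14 = 53.
node-H + node-J + node-B + node-E: power draw 7 + 4 + 4 + 5 = 20 ≤ 22, throughput 14 + 12 + 14 + 14 = 54.
node-A + node-H + node-B + node-E: power draw 4 + 7 + 4 + 5 = 20 ≤ 22, throughput 4 + 14 + 14 + 14 = 46.
Best is node-H, node-J, node-B, and node-E with total throughput 54.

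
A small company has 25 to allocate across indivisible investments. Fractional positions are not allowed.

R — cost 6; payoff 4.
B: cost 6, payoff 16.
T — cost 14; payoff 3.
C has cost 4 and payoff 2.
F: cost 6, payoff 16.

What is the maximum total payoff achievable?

Take R, B, C, and F: cost 6 + 6 + 4 + 6 = 22 ≤ 25, payoff 4 + 16 + 2 + 16 = 38.
No other feasible combination does better.

38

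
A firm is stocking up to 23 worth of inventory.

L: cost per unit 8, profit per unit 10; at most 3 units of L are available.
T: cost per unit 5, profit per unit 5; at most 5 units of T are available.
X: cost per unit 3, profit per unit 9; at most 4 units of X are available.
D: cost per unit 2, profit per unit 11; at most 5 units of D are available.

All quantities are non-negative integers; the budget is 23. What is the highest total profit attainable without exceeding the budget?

91

This is a bounded integer knapsack.
Take 4×X and 5×D: cost 22 ≤ 23, profit 4·9 + 5·11 = 91.
D has the best ratio (11/2) and is taken to its limit of 5; remaining capacity is filled optimally with the others.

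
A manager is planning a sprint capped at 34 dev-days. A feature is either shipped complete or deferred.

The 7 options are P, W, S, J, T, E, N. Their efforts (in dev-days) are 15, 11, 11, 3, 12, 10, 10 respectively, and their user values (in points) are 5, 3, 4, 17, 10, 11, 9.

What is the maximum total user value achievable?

This is an integer program with binary decision variables.
Allowing fractional choices, the relaxed optimum would be about 46.2, but features are indivisible.
S + J + E + N: effort 11 + 3 + 10 + 10 = 34 ≤ 34, user value 4 + 17 + 11 + 9 = 41.
W + J + E + N: effort 11 + 3 + 10 + 10 = 34 ≤ 34, user value 3 + 17 + 11 + 9 = 40.
Best is S, J, E, and N with total user value 41.

41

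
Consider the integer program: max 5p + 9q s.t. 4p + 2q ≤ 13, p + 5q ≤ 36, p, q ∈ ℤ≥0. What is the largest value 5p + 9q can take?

54

Relaxing integrality, the LP optimum is 58.50 at (p,q) = (0, 6.5), which is not an integer point.
(p,q)=(0,6): 4·0+2·6=12≤13, 1·0+5·6=30≤36, objective 54.
(p,q)=(0,5): 4·0+2·5=10≤13, 1·0+5·5=25≤36, objective 45.
No feasible integer point exceeds 54.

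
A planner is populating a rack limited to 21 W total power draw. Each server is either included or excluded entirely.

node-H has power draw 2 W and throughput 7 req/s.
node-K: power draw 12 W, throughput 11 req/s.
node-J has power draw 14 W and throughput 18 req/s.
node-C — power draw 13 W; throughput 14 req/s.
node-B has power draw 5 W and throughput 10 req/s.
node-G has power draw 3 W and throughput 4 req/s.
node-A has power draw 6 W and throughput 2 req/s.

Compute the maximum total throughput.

35

Take node-H, node-J, and node-B: power draw 2 + 14 + 5 = 21 ≤ 21, throughput 7 + 18 + 10 = 35.
No other feasible combination does better.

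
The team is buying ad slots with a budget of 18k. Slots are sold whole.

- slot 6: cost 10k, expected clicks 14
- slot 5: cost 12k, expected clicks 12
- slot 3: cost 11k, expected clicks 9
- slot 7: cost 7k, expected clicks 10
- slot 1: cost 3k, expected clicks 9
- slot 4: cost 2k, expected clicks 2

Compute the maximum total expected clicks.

25

This is a 0-1 knapsack instance.
slot 6 + slot 1 + slot 4: cost 10 + 3 + 2 = 15 ≤ 18, expected clicks 14 + 9 + 2 = 25.
slot 6 + slot 1: cost 10 + 3 = 13 ≤ 18, expected clicks 14 + 9 = 23.
slot 6 + slot 7: cost 10 + 7 = 17 ≤ 18, expected clicks 14 + 10 = 24.
Best is slot 6, slot 1, and slot 4 with total expected clicks 25.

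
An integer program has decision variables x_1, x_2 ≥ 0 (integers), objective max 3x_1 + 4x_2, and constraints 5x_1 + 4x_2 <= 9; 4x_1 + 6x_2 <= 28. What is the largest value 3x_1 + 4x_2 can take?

8

Relaxing integrality, the LP optimum is 9.00 at (x_1,x_2) = (0, 2.25), which is not an integer point.
(x_1,x_2)=(0,2): 5·0+4·2=8≤9, 4·0+6·2=12≤28, objective 8.
(x_1,x_2)=(1,1): 5·1+4·1=9≤9, 4·1+6·1=10≤28, objective 7.
(x_1,x_2)=(0,1): 5·0+4·1=4≤9, 4·0+6·1=6≤28, objective 4.
No feasible integer point exceeds 8.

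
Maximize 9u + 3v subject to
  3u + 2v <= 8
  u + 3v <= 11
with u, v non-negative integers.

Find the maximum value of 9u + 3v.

(u,v)=(2,1): 3·2+2·1=8≤8, 1·2+3·1=5≤11, objective 21.
(u,v)=(2,0): 3·2+2·0=6≤8, 1·2+3·0=2≤11, objective 18.
(u,v)=(1,2): 3·1+2·2=7≤8, 1·1+3·2=7≤11, objective 15.
Maximum is 21 at (u,v)=(2,1).

21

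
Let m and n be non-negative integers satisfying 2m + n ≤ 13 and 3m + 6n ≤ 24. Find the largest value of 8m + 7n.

55

(m,n)=(6,1): 2·6+1·1=13≤13, 3·6+6·1=24≤24, objective 55.
(m,n)=(6,0): 2·6+1·0=12≤13, 3·6+6·0=18≤24, objective 48.
(m,n)=(5,1): 2·5+1·1=11≤13, 3·5+6·1=21≤24, objective 47.
The best lattice point is (6,1), giving 55.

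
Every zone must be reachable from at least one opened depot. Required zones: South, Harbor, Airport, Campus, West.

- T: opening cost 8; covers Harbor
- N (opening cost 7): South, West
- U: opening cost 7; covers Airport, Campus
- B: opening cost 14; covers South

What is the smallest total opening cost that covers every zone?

22

This is a weighted set-cover instance.
Choose T, N, and U: together they cover South, Harbor, Airport, Campus, West — every zone.
Total opening cost: 8 + 7 + 7 = 22.
No cover costs less than 22.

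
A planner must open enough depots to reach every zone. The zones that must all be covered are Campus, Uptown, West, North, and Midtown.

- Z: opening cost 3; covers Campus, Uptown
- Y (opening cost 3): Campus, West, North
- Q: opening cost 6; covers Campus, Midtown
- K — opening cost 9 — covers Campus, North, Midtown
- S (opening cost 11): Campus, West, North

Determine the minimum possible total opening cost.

12

This is a weighted set-cover instance.
Choose Z, Y, and Q: together they cover Campus, Uptown, West, North, Midtown — every zone.
Total opening cost: 3 + 3 + 6 = 12.
No cover costs less than 12.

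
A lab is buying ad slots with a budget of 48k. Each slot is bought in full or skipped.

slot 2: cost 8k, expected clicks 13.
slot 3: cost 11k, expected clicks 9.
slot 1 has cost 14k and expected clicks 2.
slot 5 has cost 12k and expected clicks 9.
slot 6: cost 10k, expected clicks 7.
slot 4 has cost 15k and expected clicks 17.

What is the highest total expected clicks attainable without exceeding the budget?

48

Allowing fractional choices, the relaxed optimum would be about 49.4, but ad slots are indivisible.
slot 2 + slot 3 + slot 6 + slot 4: cost 8 + 11 + 10 + 15 = 44 ≤ 48, expected clicks 13 + 9 + 7 + 17 = 46.
slot 2 + slot 5 + slot 6 + slot 4: cost 8 + 12 + 10 + 15 = 45 ≤ 48, expected clicks 13 + 9 + 7 + 17 = 46.
slot 2 + slot 3 + slot 5 + slot 4: cost 8 + 11 + 12 + 15 = 46 ≤ 48, expected clicks 13 + 9 + 9 + 17 = 48.
Best is slot 2, slot 3, slot 5, and slot 4 with total expected clicks 48.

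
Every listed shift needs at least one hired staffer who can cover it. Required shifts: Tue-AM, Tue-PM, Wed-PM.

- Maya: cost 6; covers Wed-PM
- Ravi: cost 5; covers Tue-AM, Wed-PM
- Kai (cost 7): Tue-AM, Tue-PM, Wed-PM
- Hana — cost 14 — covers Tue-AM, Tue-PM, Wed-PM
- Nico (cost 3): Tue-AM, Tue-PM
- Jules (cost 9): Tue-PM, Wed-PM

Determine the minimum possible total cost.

The greedy cost-per-new-shift heuristic would pick Nico and Ravi for 8, but a cheaper cover exists.
Kai alone covers Tue-AM, Tue-PM, Wed-PM — every shift.
Total cost: 7.
No cover costs less than 7.

7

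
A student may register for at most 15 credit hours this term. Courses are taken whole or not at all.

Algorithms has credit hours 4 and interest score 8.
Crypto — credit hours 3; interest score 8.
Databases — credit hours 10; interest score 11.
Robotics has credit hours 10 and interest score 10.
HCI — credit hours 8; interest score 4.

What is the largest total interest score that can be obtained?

Treat it as a binary knapsack problem.
Allowing fractional choices, the relaxed optimum would be about 24.8, but courses are indivisible.
Crypto + Databases: credit hours 3 + 10 = 13 ≤ 15, interest score 8 + 11 = 19.
Algorithms + Crypto + HCI: credit hours 4 + 3 + 8 = 15 ≤ 15, interest score 8 + 8 + 4 = 20.
Algorithms + Databases: credit hours 4 + 10 = 14 ≤ 15, interest score 8 + 11 = 19.
Best is Algorithms, Crypto, and HCI with total interest score 20.

20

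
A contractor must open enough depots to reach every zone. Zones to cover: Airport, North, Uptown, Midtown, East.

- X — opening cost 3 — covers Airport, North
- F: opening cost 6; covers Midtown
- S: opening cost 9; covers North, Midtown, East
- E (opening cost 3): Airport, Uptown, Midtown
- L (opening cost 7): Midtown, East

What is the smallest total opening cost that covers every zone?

This is a weighted set-cover instance.
The greedy cost-per-new-zone heuristic would pick E, X, and L for 13, but a cheaper cover exists.
Choose S and E: together they cover Airport, North, Uptown, Midtown, East — every zone.
Total opening cost: 9 + 3 = 12.
No cover costs less than 12.

12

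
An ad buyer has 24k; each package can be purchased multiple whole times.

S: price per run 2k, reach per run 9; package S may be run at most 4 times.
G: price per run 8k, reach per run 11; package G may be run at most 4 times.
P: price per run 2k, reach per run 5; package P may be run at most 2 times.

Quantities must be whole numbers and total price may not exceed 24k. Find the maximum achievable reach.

S has the best ratio (9/2); taking only S gives at most 4×9 = 36 (stopped by the supply cap of 4).
Mixing does better — 4×S and 2×G: price 24 ≤ 24, reach 4·9 + 2·11 = 58.

58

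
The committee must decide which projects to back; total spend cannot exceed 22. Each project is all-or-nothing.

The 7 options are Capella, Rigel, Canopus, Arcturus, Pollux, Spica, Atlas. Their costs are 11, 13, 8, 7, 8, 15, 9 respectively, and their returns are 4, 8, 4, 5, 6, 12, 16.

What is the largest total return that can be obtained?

Take Rigel and Atlas: cost 13 + 9 = 22 ≤ 22, return 8 + 16 = 24.
No other feasible combination does better.

24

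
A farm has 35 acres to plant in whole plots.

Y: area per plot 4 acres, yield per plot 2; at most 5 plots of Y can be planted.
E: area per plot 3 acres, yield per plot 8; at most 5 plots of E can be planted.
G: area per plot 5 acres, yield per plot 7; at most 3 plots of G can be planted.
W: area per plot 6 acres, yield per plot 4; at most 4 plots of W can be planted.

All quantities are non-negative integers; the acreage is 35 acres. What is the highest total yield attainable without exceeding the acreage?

This is a bounded integer knapsack.
1×Y, 5×E, and 3×G: area 34 ≤ 35, yield 1·2 + 5·8 + 3·7 = 63.
5×E and 3×G: area 30 ≤ 35, yield 5·8 + 3·7 = 61.
Best is 63.

63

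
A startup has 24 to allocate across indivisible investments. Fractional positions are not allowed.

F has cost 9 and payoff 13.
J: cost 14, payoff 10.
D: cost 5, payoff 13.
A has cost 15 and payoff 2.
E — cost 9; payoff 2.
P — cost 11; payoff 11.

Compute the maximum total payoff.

F + D: cost 9 + 5 = 14 ≤ 24, payoff 13 + 13 = 26.
F + D + E: cost 9 + 5 + 9 = 23 ≤ 24, payoff 13 + 13 + 2 = 28.
Best is F, D, and E with total payoff 28.

28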